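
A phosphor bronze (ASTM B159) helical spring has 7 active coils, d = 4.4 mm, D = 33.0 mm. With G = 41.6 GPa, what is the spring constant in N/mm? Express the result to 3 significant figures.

k = Gd⁴/(8D³N_a) = (41.6×10³ × 4.4⁴) / (8 × 33.0³ × 7)
  = 1.55921e+07 / 2.01247e+06 = 7.7477 N/mm

7.75 N/mm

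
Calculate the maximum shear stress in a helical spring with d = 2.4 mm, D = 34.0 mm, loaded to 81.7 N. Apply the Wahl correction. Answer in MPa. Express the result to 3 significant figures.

563 MPa

Spring index C = D/d = 34.0/2.4 = 14.1667
K_W = (4C−1)/(4C−4) + 0.615/C = 55.667/52.667 + 0.0434 = 1.1004
τ₀ = 8FD/(πd³) = 8·81.7·34.0/(π·2.4³) = 22222.4/43.429 = 511.69 MPa
τ_max = K·τ₀ = 1.1004 × 511.69 = 563.05 MPa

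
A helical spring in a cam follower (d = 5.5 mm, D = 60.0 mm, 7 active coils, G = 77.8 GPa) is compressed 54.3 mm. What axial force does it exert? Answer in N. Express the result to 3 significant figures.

320 N

k = Gd⁴/(8D³N_a) = (77.8×10³)(5.5⁴)/(8·60.0³·7) = 5.8856 N/mm
F = k·δ = 5.8856 × 54.3 = 319.59 N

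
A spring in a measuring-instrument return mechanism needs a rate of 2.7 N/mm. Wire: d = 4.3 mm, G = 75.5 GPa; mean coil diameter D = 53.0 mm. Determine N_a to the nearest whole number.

N_a = Gd⁴/(8D³k) = (75.5×10³ × 4.3⁴)/(8 × 53.0³ × 2.7)
    = 2.58119e+07 / 3.21574e+06 = 8.027 → 8 coils

8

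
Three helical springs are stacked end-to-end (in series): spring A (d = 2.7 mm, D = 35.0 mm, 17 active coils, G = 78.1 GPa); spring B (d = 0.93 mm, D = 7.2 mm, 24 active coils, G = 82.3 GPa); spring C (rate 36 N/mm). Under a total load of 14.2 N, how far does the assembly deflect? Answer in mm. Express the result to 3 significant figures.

36.9 mm

k_A = Gd⁴/(8D³N_a) = (78.1×10³)(2.7⁴)/(8·35.0³·17) = 0.71181 N/mm
k_B = Gd⁴/(8D³N_a) = (82.3×10³)(0.93⁴)/(8·7.2³·24) = 0.85908 N/mm
Series: 1/k_eq = 1/0.71181 + 1/0.85908 + 1/36 = 2.5967; k_eq = 0.38511 N/mm
δ = F/k_eq = 14.2/0.38511 = 36.873 mm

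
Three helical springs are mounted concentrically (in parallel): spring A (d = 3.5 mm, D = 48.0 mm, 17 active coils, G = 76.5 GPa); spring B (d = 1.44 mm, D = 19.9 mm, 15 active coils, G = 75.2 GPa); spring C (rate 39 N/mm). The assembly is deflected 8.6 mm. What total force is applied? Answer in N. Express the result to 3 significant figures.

345 N

k_A = Gd⁴/(8D³N_a) = (76.5×10³)(3.5⁴)/(8·48.0³·17) = 0.76326 N/mm
k_B = Gd⁴/(8D³N_a) = (75.2×10³)(1.44⁴)/(8·19.9³·15) = 0.34192 N/mm
Parallel: k_eq = 0.76326 + 0.34192 + 39 = 40.105 N/mm
F = k_eq·δ = 40.105·8.6 = 344.9 N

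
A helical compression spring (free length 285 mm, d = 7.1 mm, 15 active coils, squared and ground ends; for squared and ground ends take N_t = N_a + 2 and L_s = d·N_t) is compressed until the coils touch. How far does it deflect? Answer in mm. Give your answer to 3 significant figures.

164 mm

N_t = 17; L_s = 7.1·17 = 120.7 mm
δ_solid = L₀ − L_s = 285 − 120.7 = 164.3 mm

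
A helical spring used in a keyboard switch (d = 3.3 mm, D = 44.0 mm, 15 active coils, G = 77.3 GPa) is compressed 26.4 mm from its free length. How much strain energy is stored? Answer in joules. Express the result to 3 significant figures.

0.313 J

k = Gd⁴/(8D³N_a) = (77.3×10³)(3.3⁴)/(8·44.0³·15) = 0.8968 N/mm
U = ½kδ² = 0.5 × 0.8968 × 26.4² = 312.52 N·mm = 0.31252 J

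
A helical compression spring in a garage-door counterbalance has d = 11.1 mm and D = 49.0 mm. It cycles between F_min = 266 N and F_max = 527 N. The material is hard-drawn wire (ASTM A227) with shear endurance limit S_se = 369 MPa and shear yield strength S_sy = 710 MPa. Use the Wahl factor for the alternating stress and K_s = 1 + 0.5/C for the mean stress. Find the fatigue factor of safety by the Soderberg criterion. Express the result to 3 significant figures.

9.94

C = D/d = 49.0/11.1 = 4.4144; K_W = (4C−1)/(4C−4)+0.615/C = 1.3590; K_s = 1+0.5/C = 1.1133
F_a = (F_max−F_min)/2 = 130.5 N; F_m = (F_max+F_min)/2 = 396.5 N
τ_a = K_W·8F_aD/(πd³) = 1.3590 × 11.906 = 16.18 MPa
τ_m = K_s·8F_mD/(πd³) = 1.1133 × 36.175 = 40.273 MPa
Soderberg: 1/n_f = τ_a/S_se + τ_m/S_sy = 16.18/369 + 40.273/710 = 0.04385 + 0.05672 = 0.10057
n_f = 1/0.10057 = 9.943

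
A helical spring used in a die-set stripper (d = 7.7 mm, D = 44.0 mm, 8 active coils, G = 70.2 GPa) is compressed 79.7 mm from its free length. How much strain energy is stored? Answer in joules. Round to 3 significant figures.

144 J

k = Gd⁴/(8D³N_a) = (70.2×10³)(7.7⁴)/(8·44.0³·8) = 45.265 N/mm
U = ½kδ² = 0.5 × 45.265 × 79.7² = 1.4376e+05 N·mm = 143.76 J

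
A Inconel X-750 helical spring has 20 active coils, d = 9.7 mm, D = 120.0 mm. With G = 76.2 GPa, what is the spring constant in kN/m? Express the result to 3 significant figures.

2.44 kN/m

k = Gd⁴/(8D³N_a) = (76.2×10³ × 9.7⁴) / (8 × 120.0³ × 20)
  = 6.74593e+08 / 2.7648e+08 = 2.4399 N/mm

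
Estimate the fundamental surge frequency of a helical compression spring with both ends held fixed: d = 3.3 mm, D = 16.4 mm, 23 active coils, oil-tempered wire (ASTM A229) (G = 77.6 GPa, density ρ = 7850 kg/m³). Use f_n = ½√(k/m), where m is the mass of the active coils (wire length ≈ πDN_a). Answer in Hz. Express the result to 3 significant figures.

189 Hz

k = Gd⁴/(8D³N_a) = (77.6×10³)(3.3⁴)/(8·16.4³·23) = 11.339 N/mm = 11339 N/m
Wire length L = πDN_a = π·16.4·23 = 1185 mm
m = ρ·(πd²/4)·L = 7850 × 8.553×10⁻⁶ m² × 1.185 m = 0.079563 kg
f_n = ½√(k/m) = 0.5·√(11339/0.079563) = 0.5·√(1.4251e+05) = 188.76 Hz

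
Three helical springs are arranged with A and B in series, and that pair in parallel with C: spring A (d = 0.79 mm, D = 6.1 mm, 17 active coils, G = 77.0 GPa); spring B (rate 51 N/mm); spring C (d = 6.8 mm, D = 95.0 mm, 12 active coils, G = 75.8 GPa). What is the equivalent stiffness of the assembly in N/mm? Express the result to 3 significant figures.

2.92 N/mm

k_A = Gd⁴/(8D³N_a) = (77.0×10³)(0.79⁴)/(8·6.1³·17) = 0.97156 N/mm
k_C = Gd⁴/(8D³N_a) = (75.8×10³)(6.8⁴)/(8·95.0³·12) = 1.9691 N/mm
Springs A,B series: k_AB = 1/(1/0.97156+1/51) = 0.9534 N/mm; parallel with C: k_eq = 0.9534+1.9691 = 2.9225 N/mm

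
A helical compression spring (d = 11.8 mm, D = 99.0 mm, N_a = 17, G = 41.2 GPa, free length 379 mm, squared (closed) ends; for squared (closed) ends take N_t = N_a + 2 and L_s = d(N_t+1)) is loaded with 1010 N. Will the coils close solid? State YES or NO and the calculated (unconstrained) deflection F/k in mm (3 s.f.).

YES, δ = 167 mm

k = Gd⁴/(8D³N_a) = (41.2×10³)(11.8⁴)/(8·99.0³·17) = 6.0531 N/mm
N_t = 19; L_s = 11.8·20 = 236 mm; δ_solid = L₀ − L_s = 379 − 236 = 143 mm
δ = F/k = 1010/6.0531 = 166.86 mm
δ ≥ δ_solid → spring goes solid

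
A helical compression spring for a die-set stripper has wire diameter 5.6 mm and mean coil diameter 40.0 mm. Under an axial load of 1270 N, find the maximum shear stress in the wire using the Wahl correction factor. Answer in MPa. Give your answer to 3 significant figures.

Spring index C = D/d = 40.0/5.6 = 7.1429
K_W = (4C−1)/(4C−4) + 0.615/C = 27.571/24.571 + 0.0861 = 1.2082
τ₀ = 8FD/(πd³) = 8·1270·40.0/(π·5.6³) = 406400/551.71 = 736.61 MPa
τ_max = K·τ₀ = 1.2082 × 736.61 = 889.97 MPa

890 MPa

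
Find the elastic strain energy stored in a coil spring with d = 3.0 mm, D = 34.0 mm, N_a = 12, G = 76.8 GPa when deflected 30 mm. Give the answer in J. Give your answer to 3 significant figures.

k = Gd⁴/(8D³N_a) = (76.8×10³)(3.0⁴)/(8·34.0³·12) = 1.6487 N/mm
U = ½kδ² = 0.5 × 1.6487 × 30² = 741.91 N·mm = 0.74191 J

0.742 J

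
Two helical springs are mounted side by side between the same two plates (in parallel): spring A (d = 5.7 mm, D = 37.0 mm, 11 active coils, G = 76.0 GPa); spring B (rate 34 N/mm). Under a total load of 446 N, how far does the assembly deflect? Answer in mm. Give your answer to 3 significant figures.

k_A = Gd⁴/(8D³N_a) = (76.0×10³)(5.7⁴)/(8·37.0³·11) = 17.998 N/mm
Parallel: k_eq = 17.998 + 34 = 51.998 N/mm
δ = F/k_eq = 446/51.998 = 8.5772 mm

8.58 mm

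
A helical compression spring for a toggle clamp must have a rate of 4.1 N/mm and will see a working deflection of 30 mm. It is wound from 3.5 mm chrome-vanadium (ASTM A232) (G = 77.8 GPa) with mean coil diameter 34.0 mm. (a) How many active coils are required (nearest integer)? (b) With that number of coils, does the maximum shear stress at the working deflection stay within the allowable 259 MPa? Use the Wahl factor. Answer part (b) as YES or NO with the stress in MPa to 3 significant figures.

(a) 9 coils; (b) NO, τ_max = 287 MPa

N_a = Gd⁴/(8D³k) = (77.8×10³)(3.5⁴)/(8·34.0³·4.1) = 9.056 → N_a = 9
Actual rate k = Gd⁴/(8D³·9) = 4.1256 N/mm
Working load F = kδ = 4.1256·30 = 123.77 N
C = 34.0/3.5 = 9.7143; K_W = (4C−1)/(4C−4)+0.615/C = 1.1494
τ_max = K_W·8FD/(πd³) = 1.1494·249.93 = 287.26 MPa
τ_max > 259 MPa → exceeds allowable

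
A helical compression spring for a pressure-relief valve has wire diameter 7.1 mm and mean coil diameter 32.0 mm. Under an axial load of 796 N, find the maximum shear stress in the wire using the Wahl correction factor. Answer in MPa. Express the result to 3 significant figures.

Spring index C = D/d = 32.0/7.1 = 4.5070
K_W = (4C−1)/(4C−4) + 0.615/C = 17.028/14.028 + 0.1365 = 1.3503
τ₀ = 8FD/(πd³) = 8·796·32.0/(π·7.1³) = 203776/1124.4 = 181.23 MPa
τ_max = K·τ₀ = 1.3503 × 181.23 = 244.72 MPa

245 MPa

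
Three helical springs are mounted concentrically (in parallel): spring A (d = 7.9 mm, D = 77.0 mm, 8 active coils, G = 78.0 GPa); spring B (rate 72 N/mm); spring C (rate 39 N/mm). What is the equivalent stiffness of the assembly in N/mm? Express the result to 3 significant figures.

k_A = Gd⁴/(8D³N_a) = (78.0×10³)(7.9⁴)/(8·77.0³·8) = 10.398 N/mm
Parallel: k_eq = 10.398 + 72 + 39 = 121.4 N/mm

121 N/mm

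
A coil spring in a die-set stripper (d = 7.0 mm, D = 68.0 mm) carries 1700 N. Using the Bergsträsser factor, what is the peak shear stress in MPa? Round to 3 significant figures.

978 MPa

Spring index C = D/d = 68.0/7.0 = 9.7143
K_B = (4C+2)/(4C−3) = 40.857/35.857 = 1.1394
τ₀ = 8FD/(πd³) = 8·1700·68.0/(π·7.0³) = 924800/1077.6 = 858.23 MPa
τ_max = K·τ₀ = 1.1394 × 858.23 = 977.9 MPa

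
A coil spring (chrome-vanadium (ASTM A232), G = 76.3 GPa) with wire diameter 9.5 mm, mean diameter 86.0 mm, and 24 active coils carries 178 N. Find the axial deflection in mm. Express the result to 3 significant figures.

k = Gd⁴/(8D³N_a) = (76.3×10³)(9.5⁴)/(8·86.0³·24) = 5.0889 N/mm
δ = F/k = 178 / 5.0889 = 34.978 mm

35.0 mm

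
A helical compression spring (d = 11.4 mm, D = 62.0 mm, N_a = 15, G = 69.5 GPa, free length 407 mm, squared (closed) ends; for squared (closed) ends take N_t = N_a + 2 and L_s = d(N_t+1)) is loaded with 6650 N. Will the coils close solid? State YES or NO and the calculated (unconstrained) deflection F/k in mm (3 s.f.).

k = Gd⁴/(8D³N_a) = (69.5×10³)(11.4⁴)/(8·62.0³·15) = 41.044 N/mm
N_t = 17; L_s = 11.4·18 = 205.2 mm; δ_solid = L₀ − L_s = 407 − 205.2 = 201.8 mm
δ = F/k = 6650/41.044 = 162.02 mm
δ < δ_solid → spring does not go solid

NO, δ = 162 mm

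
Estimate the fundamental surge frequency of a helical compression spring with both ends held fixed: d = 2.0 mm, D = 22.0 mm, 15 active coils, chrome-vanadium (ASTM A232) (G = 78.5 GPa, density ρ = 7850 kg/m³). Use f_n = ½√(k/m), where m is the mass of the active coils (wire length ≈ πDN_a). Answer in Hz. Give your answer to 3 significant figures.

98.0 Hz

k = Gd⁴/(8D³N_a) = (78.5×10³)(2.0⁴)/(8·22.0³·15) = 0.98297 N/mm = 982.97 N/m
Wire length L = πDN_a = π·22.0·15 = 1036.7 mm
m = ρ·(πd²/4)·L = 7850 × 3.1416×10⁻⁶ m² × 1.0367 m = 0.025567 kg
f_n = ½√(k/m) = 0.5·√(982.97/0.025567) = 0.5·√(38447) = 98.039 Hz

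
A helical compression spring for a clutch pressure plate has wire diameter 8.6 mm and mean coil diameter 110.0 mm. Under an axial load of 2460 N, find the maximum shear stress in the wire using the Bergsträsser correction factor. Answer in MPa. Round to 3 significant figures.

Spring index C = D/d = 110.0/8.6 = 12.7907
K_B = (4C+2)/(4C−3) = 53.163/48.163 = 1.1038
τ₀ = 8FD/(πd³) = 8·2460·110.0/(π·8.6³) = 2.1648e+06/1998.2 = 1083.4 MPa
τ_max = K·τ₀ = 1.1038 × 1083.4 = 1195.8 MPa

1200 MPa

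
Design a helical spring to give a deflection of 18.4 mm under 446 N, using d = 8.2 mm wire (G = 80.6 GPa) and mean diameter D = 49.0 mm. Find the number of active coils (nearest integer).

16

Required rate k = F/δ = 446/18.4 = 24.239 N/mm
N_a = Gd⁴/(8D³k) = (80.6×10³ × 8.2⁴)/(8 × 49.0³ × 24.239)
    = 3.6441e+08 / 2.28137e+07 = 15.97 → 16 coils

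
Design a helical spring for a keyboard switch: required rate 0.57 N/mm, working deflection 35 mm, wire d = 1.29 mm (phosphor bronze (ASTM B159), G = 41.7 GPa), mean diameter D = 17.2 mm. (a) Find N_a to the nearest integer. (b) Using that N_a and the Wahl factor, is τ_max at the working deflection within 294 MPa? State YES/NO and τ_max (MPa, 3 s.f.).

(a) 5 coils; (b) NO, τ_max = 448 MPa

N_a = Gd⁴/(8D³k) = (41.7×10³)(1.29⁴)/(8·17.2³·0.57) = 4.977 → N_a = 5
Actual rate k = Gd⁴/(8D³·5) = 0.56735 N/mm
Working load F = kδ = 0.56735·35 = 19.857 N
C = 17.2/1.29 = 13.3333; K_W = (4C−1)/(4C−4)+0.615/C = 1.1069
τ_max = K_W·8FD/(πd³) = 1.1069·405.15 = 448.48 MPa
τ_max > 294 MPa → exceeds allowable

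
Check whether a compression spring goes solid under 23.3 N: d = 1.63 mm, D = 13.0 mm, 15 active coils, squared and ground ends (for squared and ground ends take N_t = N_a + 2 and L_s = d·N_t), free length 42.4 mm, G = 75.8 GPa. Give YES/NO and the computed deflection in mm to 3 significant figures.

k = Gd⁴/(8D³N_a) = (75.8×10³)(1.63⁴)/(8·13.0³·15) = 2.0296 N/mm
N_t = 17; L_s = 1.63·17 = 27.71 mm; δ_solid = L₀ − L_s = 42.4 − 27.71 = 14.69 mm
δ = F/k = 23.3/2.0296 = 11.48 mm
δ < δ_solid → spring does not go solid

NO, δ = 11.5 mm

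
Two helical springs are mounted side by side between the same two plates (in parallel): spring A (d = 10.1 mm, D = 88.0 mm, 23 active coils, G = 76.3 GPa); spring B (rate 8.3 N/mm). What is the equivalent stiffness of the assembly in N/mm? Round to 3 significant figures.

k_A = Gd⁴/(8D³N_a) = (76.3×10³)(10.1⁴)/(8·88.0³·23) = 6.332 N/mm
Parallel: k_eq = 6.332 + 8.3 = 14.632 N/mm

14.6 N/mm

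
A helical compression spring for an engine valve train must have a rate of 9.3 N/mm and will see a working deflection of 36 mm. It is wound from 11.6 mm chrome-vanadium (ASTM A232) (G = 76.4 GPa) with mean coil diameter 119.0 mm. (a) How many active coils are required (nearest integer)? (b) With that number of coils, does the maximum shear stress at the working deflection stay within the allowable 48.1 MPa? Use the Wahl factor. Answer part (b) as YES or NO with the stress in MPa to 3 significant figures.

(a) 11 coils; (b) NO, τ_max = 74.4 MPa

N_a = Gd⁴/(8D³k) = (76.4×10³)(11.6⁴)/(8·119.0³·9.3) = 11.03 → N_a = 11
Actual rate k = Gd⁴/(8D³·11) = 9.3283 N/mm
Working load F = kδ = 9.3283·36 = 335.82 N
C = 119.0/11.6 = 10.2586; K_W = (4C−1)/(4C−4)+0.615/C = 1.1410
τ_max = K_W·8FD/(πd³) = 1.1410·65.195 = 74.385 MPa
τ_max > 48.1 MPa → exceeds allowable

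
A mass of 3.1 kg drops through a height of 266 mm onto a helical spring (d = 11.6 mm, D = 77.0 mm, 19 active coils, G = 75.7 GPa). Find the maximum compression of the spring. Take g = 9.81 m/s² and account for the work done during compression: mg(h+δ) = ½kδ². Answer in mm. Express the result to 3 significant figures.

k = Gd⁴/(8D³N_a) = (75.7×10³)(11.6⁴)/(8·77.0³·19) = 19.752 N/mm
W = mg = 3.1 × 9.81 = 30.411 N
½kδ² − Wδ − Wh = 0 → δ = (W + √(W² + 2kWh))/k
δ = (30.411 + √(924.83 + 319561))/19.752 = (30.411 + 566.12)/19.752 = 30.201 mm

30.2 mm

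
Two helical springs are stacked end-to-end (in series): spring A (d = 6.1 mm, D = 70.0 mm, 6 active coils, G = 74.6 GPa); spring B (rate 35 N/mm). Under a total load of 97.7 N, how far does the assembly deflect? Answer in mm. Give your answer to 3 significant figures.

k_A = Gd⁴/(8D³N_a) = (74.6×10³)(6.1⁴)/(8·70.0³·6) = 6.2737 N/mm
Series: 1/k_eq = 1/6.2737 + 1/35 = 0.18797; k_eq = 5.3201 N/mm
δ = F/k_eq = 97.7/5.3201 = 18.364 mm

18.4 mm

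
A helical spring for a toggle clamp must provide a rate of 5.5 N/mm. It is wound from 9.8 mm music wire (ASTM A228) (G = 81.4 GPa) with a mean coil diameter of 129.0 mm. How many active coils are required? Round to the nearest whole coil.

8

N_a = Gd⁴/(8D³k) = (81.4×10³ × 9.8⁴)/(8 × 129.0³ × 5.5)
    = 7.50808e+08 / 9.44543e+07 = 7.949 → 8 coils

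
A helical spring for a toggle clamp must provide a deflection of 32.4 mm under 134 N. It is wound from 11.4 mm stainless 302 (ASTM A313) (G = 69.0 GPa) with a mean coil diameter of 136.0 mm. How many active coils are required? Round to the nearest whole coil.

14

Required rate k = F/δ = 134/32.4 = 4.1358 N/mm
N_a = Gd⁴/(8D³k) = (69.0×10³ × 11.4⁴)/(8 × 136.0³ × 4.1358)
    = 1.16538e+09 / 8.32274e+07 = 14 → 14 coils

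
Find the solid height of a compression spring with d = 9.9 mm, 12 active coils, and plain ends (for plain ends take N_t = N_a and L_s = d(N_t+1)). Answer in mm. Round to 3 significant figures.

129 mm

plain ends: N_t = N_a = 12
L_s = d·(N_t+1) = 9.9 × 13 = 128.7 mm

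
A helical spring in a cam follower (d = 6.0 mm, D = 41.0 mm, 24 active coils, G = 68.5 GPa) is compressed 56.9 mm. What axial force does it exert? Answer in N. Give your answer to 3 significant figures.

k = Gd⁴/(8D³N_a) = (68.5×10³)(6.0⁴)/(8·41.0³·24) = 6.7088 N/mm
F = k·δ = 6.7088 × 56.9 = 381.73 N

382 N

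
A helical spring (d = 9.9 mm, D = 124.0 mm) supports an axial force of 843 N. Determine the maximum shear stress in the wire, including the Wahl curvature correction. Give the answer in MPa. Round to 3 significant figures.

Spring index C = D/d = 124.0/9.9 = 12.5253
K_W = (4C−1)/(4C−4) + 0.615/C = 49.101/46.101 + 0.0491 = 1.1142
τ₀ = 8FD/(πd³) = 8·843·124.0/(π·9.9³) = 836256/3048.3 = 274.34 MPa
τ_max = K·τ₀ = 1.1142 × 274.34 = 305.66 MPa

306 MPa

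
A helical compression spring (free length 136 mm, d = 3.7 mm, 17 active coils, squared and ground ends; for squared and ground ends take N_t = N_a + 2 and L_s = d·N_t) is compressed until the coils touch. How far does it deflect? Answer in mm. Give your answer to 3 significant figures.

N_t = 19; L_s = 3.7·19 = 70.3 mm
δ_solid = L₀ − L_s = 136 − 70.3 = 65.7 mm

65.7 mm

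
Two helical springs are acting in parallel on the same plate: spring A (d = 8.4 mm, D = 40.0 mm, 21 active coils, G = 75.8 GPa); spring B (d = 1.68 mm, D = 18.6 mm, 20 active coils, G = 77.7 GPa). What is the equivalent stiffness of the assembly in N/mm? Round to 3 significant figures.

k_A = Gd⁴/(8D³N_a) = (75.8×10³)(8.4⁴)/(8·40.0³·21) = 35.099 N/mm
k_B = Gd⁴/(8D³N_a) = (77.7×10³)(1.68⁴)/(8·18.6³·20) = 0.60117 N/mm
Parallel: k_eq = 35.099 + 0.60117 = 35.7 N/mm

35.7 N/mm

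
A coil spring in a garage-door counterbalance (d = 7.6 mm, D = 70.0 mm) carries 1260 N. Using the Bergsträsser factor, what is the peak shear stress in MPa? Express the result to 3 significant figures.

Spring index C = D/d = 70.0/7.6 = 9.2105
K_B = (4C+2)/(4C−3) = 38.842/33.842 = 1.1477
τ₀ = 8FD/(πd³) = 8·1260·70.0/(π·7.6³) = 705600/1379.1 = 511.64 MPa
τ_max = K·τ₀ = 1.1477 × 511.64 = 587.24 MPa

587 MPa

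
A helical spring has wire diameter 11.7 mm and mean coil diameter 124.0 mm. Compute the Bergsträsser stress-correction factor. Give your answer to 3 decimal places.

C = D/d = 124.0/11.7 = 10.5983
K_B = (4C+2)/(4C−3) = 44.393/39.393 = 1.1269

1.127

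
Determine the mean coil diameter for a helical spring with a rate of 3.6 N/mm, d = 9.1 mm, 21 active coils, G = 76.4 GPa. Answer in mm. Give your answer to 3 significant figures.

D = (Gd⁴/(8N_a·k))^(1/3) = (76.4×10³·9.1⁴/(8·21·3.6))^(1/3)
  = (866258)^(1/3) = 95.3270 mm

95.3 mm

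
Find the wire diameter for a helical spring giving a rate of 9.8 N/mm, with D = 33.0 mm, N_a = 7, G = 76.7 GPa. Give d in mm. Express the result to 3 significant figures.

d = (8D³N_a·k / G)^(1/4) = (8·33.0³·7·9.8 / (76.7×10³))^0.25
  = (257.13)^0.25 = 4.0044 mm

4.00 mm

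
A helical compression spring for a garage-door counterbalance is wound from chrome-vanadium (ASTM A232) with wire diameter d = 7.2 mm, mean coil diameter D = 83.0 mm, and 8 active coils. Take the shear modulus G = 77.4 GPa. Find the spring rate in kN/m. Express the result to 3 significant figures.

5.68 kN/m

k = Gd⁴/(8D³N_a) = (77.4×10³ × 7.2⁴) / (8 × 83.0³ × 8)
  = 2.08004e+08 / 3.65944e+07 = 5.684 N/mm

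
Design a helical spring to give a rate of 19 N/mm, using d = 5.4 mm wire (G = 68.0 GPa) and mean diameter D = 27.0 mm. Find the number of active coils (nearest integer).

N_a = Gd⁴/(8D³k) = (68.0×10³ × 5.4⁴)/(8 × 27.0³ × 19)
    = 5.78208e+07 / 2.99182e+06 = 19.33 → 19 coils

19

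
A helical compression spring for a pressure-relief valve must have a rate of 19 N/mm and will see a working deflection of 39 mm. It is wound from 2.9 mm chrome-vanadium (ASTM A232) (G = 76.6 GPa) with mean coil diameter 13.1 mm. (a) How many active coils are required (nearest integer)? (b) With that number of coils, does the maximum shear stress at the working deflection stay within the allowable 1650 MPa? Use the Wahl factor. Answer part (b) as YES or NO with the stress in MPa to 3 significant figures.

N_a = Gd⁴/(8D³k) = (76.6×10³)(2.9⁴)/(8·13.1³·19) = 15.85 → N_a = 16
Actual rate k = Gd⁴/(8D³·16) = 18.828 N/mm
Working load F = kδ = 18.828·39 = 734.28 N
C = 13.1/2.9 = 4.5172; K_W = (4C−1)/(4C−4)+0.615/C = 1.3494
τ_max = K_W·8FD/(πd³) = 1.3494·1004.3 = 1355.2 MPa
τ_max ≤ 1650 MPa → acceptable

(a) 16 coils; (b) YES, τ_max = 1360 MPa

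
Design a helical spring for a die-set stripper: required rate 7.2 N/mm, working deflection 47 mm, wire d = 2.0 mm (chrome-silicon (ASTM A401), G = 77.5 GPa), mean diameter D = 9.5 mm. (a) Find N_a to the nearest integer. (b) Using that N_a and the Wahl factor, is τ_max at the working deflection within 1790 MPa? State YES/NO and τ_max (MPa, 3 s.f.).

N_a = Gd⁴/(8D³k) = (77.5×10³)(2.0⁴)/(8·9.5³·7.2) = 25.11 → N_a = 25
Actual rate k = Gd⁴/(8D³·25) = 7.2314 N/mm
Working load F = kδ = 7.2314·47 = 339.87 N
C = 9.5/2.0 = 4.7500; K_W = (4C−1)/(4C−4)+0.615/C = 1.3295
τ_max = K_W·8FD/(πd³) = 1.3295·1027.8 = 1366.4 MPa
τ_max ≤ 1790 MPa → acceptable

(a) 25 coils; (b) YES, τ_max = 1370 MPa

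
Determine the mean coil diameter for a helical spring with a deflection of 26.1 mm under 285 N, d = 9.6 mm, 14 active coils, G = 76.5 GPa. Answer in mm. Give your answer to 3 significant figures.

Required rate k = F/δ = 285/26.1 = 10.92 N/mm
D = (Gd⁴/(8N_a·k))^(1/3) = (76.5×10³·9.6⁴/(8·14·10.92))^(1/3)
  = (531281)^(1/3) = 80.9919 mm

81.0 mm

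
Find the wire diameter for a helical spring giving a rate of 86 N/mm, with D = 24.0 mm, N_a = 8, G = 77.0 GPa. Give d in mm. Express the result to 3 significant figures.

d = (8D³N_a·k / G)^(1/4) = (8·24.0³·8·86 / (77.0×10³))^0.25
  = (988.15)^0.25 = 5.6067 mm

5.61 mm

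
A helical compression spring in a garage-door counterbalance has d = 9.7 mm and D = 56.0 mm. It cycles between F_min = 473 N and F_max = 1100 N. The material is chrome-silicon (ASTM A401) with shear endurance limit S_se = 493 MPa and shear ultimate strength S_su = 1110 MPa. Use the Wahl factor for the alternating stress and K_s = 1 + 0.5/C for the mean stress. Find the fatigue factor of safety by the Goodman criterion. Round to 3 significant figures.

C = D/d = 56.0/9.7 = 5.7732; K_W = (4C−1)/(4C−4)+0.615/C = 1.2637; K_s = 1+0.5/C = 1.0866
F_a = (F_max−F_min)/2 = 313.5 N; F_m = (F_max+F_min)/2 = 786.5 N
τ_a = K_W·8F_aD/(πd³) = 1.2637 × 48.984 = 61.898 MPa
τ_m = K_s·8F_mD/(πd³) = 1.0866 × 122.89 = 133.53 MPa
Goodman: 1/n_f = τ_a/S_se + τ_m/S_su = 61.898/493 + 133.53/1110 = 0.12555 + 0.12030 = 0.24585
n_f = 1/0.24585 = 4.067

4.07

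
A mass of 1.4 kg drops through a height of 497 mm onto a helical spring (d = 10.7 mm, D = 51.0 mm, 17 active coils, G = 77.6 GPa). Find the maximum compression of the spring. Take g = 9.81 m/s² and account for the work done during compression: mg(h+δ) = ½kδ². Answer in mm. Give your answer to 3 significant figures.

15.8 mm

k = Gd⁴/(8D³N_a) = (77.6×10³)(10.7⁴)/(8·51.0³·17) = 56.383 N/mm
W = mg = 1.4 × 9.81 = 13.734 N
½kδ² − Wδ − Wh = 0 → δ = (W + √(W² + 2kWh))/k
δ = (13.734 + √(188.62 + 769717))/56.383 = (13.734 + 877.44)/56.383 = 15.806 mm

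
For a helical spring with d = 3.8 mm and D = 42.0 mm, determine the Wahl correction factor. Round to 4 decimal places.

C = D/d = 42.0/3.8 = 11.0526
K_W = (4C−1)/(4C−4) + 0.615/C = 43.211/40.211 + 0.0556 = 1.1303

1.1303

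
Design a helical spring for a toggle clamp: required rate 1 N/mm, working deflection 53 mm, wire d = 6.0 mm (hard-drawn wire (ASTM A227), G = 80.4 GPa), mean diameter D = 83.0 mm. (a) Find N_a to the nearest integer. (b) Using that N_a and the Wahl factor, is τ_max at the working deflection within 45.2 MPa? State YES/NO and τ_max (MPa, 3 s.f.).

N_a = Gd⁴/(8D³k) = (80.4×10³)(6.0⁴)/(8·83.0³·1) = 22.78 → N_a = 23
Actual rate k = Gd⁴/(8D³·23) = 0.9904 N/mm
Working load F = kδ = 0.9904·53 = 52.491 N
C = 83.0/6.0 = 13.8333; K_W = (4C−1)/(4C−4)+0.615/C = 1.1029
τ_max = K_W·8FD/(πd³) = 1.1029·51.363 = 56.648 MPa
τ_max > 45.2 MPa → exceeds allowable

(a) 23 coils; (b) NO, τ_max = 56.6 MPa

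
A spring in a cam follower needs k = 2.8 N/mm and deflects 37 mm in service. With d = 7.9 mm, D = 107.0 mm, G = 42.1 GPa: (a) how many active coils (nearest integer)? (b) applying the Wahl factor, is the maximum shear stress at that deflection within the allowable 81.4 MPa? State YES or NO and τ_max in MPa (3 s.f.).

N_a = Gd⁴/(8D³k) = (42.1×10³)(7.9⁴)/(8·107.0³·2.8) = 5.976 → N_a = 6
Actual rate k = Gd⁴/(8D³·6) = 2.7887 N/mm
Working load F = kδ = 2.7887·37 = 103.18 N
C = 107.0/7.9 = 13.5443; K_W = (4C−1)/(4C−4)+0.615/C = 1.1052
τ_max = K_W·8FD/(πd³) = 1.1052·57.022 = 63.02 MPa
τ_max ≤ 81.4 MPa → acceptable

(a) 6 coils; (b) YES, τ_max = 63.0 MPa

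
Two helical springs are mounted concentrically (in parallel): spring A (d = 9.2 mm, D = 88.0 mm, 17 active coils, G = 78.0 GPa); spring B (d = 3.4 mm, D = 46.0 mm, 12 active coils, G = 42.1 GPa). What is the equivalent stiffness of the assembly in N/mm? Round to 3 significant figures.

k_A = Gd⁴/(8D³N_a) = (78.0×10³)(9.2⁴)/(8·88.0³·17) = 6.0292 N/mm
k_B = Gd⁴/(8D³N_a) = (42.1×10³)(3.4⁴)/(8·46.0³·12) = 0.60208 N/mm
Parallel: k_eq = 6.0292 + 0.60208 = 6.6313 N/mm

6.63 N/mm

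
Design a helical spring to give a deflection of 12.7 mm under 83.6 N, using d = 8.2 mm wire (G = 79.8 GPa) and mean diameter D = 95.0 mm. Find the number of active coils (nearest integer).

8

Required rate k = F/δ = 83.6/12.7 = 6.5827 N/mm
N_a = Gd⁴/(8D³k) = (79.8×10³ × 8.2⁴)/(8 × 95.0³ × 6.5827)
    = 3.60793e+08 / 4.51506e+07 = 7.991 → 8 coils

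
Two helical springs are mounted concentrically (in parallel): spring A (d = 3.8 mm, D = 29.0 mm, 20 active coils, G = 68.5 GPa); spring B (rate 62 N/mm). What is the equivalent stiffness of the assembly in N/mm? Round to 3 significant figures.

65.7 N/mm

k_A = Gd⁴/(8D³N_a) = (68.5×10³)(3.8⁴)/(8·29.0³·20) = 3.6603 N/mm
Parallel: k_eq = 3.6603 + 62 = 65.66 N/mm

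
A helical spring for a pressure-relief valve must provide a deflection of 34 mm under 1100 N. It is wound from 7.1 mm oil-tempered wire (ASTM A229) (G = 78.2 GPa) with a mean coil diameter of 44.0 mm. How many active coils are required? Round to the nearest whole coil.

Required rate k = F/δ = 1100/34 = 32.353 N/mm
N_a = Gd⁴/(8D³k) = (78.2×10³ × 7.1⁴)/(8 × 44.0³ × 32.353)
    = 1.98719e+08 / 2.20476e+07 = 9.013 → 9 coils

9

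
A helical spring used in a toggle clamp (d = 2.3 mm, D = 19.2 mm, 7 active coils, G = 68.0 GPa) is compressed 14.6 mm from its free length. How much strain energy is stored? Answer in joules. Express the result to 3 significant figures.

k = Gd⁴/(8D³N_a) = (68.0×10³)(2.3⁴)/(8·19.2³·7) = 4.801 N/mm
U = ½kδ² = 0.5 × 4.801 × 14.6² = 511.69 N·mm = 0.51169 J

0.512 J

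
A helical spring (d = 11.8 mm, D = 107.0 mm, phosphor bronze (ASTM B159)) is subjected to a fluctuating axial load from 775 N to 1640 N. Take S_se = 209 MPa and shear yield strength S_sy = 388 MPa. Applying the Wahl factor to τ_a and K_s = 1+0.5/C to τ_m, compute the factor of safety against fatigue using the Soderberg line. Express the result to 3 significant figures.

1.06

C = D/d = 107.0/11.8 = 9.0678; K_W = (4C−1)/(4C−4)+0.615/C = 1.1608; K_s = 1+0.5/C = 1.0551
F_a = (F_max−F_min)/2 = 432.5 N; F_m = (F_max+F_min)/2 = 1207.5 N
τ_a = K_W·8F_aD/(πd³) = 1.1608 × 71.724 = 83.256 MPa
τ_m = K_s·8F_mD/(πd³) = 1.0551 × 200.25 = 211.29 MPa
Soderberg: 1/n_f = τ_a/S_se + τ_m/S_sy = 83.256/209 + 211.29/388 = 0.39835 + 0.54456 = 0.94291
n_f = 1/0.94291 = 1.061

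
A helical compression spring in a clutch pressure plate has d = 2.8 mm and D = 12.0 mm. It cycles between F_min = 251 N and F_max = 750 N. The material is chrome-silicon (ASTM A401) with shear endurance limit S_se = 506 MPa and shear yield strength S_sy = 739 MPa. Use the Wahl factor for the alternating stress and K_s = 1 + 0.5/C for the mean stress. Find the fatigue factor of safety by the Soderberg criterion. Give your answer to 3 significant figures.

0.501

C = D/d = 12.0/2.8 = 4.2857; K_W = (4C−1)/(4C−4)+0.615/C = 1.3718; K_s = 1+0.5/C = 1.1167
F_a = (F_max−F_min)/2 = 249.5 N; F_m = (F_max+F_min)/2 = 500.5 N
τ_a = K_W·8F_aD/(πd³) = 1.3718 × 347.31 = 476.43 MPa
τ_m = K_s·8F_mD/(πd³) = 1.1167 × 696.71 = 777.99 MPa
Soderberg: 1/n_f = τ_a/S_se + τ_m/S_sy = 476.43/506 + 777.99/739 = 0.94156 + 1.05276 = 1.9943
n_f = 1/1.9943 = 0.5014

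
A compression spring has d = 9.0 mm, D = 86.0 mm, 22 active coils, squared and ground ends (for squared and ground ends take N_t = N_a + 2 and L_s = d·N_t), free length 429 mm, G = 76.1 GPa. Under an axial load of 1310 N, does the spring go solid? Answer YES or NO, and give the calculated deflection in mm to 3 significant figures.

k = Gd⁴/(8D³N_a) = (76.1×10³)(9.0⁴)/(8·86.0³·22) = 4.4601 N/mm
N_t = 24; L_s = 9.0·24 = 216 mm; δ_solid = L₀ − L_s = 429 − 216 = 213 mm
δ = F/k = 1310/4.4601 = 293.71 mm
δ ≥ δ_solid → spring goes solid

YES, δ = 294 mm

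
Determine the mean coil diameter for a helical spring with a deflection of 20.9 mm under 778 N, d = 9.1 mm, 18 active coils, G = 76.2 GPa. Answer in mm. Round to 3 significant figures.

46.0 mm

Required rate k = F/δ = 778/20.9 = 37.225 N/mm
D = (Gd⁴/(8N_a·k))^(1/3) = (76.2×10³·9.1⁴/(8·18·37.225))^(1/3)
  = (97482.1)^(1/3) = 46.0230 mm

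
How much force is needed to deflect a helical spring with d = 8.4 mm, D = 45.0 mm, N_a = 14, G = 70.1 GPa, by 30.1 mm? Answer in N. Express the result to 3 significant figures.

k = Gd⁴/(8D³N_a) = (70.1×10³)(8.4⁴)/(8·45.0³·14) = 34.196 N/mm
F = k·δ = 34.196 × 30.1 = 1029.3 N

1030 N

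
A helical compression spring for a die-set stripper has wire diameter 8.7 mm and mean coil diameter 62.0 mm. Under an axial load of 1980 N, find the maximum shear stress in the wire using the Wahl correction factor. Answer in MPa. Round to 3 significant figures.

Spring index C = D/d = 62.0/8.7 = 7.1264
K_W = (4C−1)/(4C−4) + 0.615/C = 27.506/24.506 + 0.0863 = 1.2087
τ₀ = 8FD/(πd³) = 8·1980·62.0/(π·8.7³) = 982080/2068.7 = 474.72 MPa
τ_max = K·τ₀ = 1.2087 × 474.72 = 573.81 MPa

574 MPa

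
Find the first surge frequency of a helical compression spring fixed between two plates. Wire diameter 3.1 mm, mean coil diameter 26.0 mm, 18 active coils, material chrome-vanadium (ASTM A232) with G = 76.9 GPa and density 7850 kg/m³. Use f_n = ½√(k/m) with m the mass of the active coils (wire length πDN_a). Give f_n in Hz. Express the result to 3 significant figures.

89.7 Hz

k = Gd⁴/(8D³N_a) = (76.9×10³)(3.1⁴)/(8·26.0³·18) = 2.806 N/mm = 2806 N/m
Wire length L = πDN_a = π·26.0·18 = 1470.3 mm
m = ρ·(πd²/4)·L = 7850 × 7.5477×10⁻⁶ m² × 1.4703 m = 0.087112 kg
f_n = ½√(k/m) = 0.5·√(2806/0.087112) = 0.5·√(32212) = 89.738 Hz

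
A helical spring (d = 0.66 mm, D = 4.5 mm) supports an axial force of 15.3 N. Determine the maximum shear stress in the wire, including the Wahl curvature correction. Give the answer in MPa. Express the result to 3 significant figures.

743 MPa

Spring index C = D/d = 4.5/0.66 = 6.8182
K_W = (4C−1)/(4C−4) + 0.615/C = 26.273/23.273 + 0.0902 = 1.2191
τ₀ = 8FD/(πd³) = 8·15.3·4.5/(π·0.66³) = 550.8/0.9032 = 609.83 MPa
τ_max = K·τ₀ = 1.2191 × 609.83 = 743.45 MPa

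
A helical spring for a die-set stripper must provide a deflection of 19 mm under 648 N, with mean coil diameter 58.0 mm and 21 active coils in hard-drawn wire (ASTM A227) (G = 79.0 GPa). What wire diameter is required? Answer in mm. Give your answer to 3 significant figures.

Required rate k = F/δ = 648/19 = 34.105 N/mm
d = (8D³N_a·k / G)^(1/4) = (8·58.0³·21·34.105 / (79.0×10³))^0.25
  = (14151)^0.25 = 10.9068 mm

10.9 mm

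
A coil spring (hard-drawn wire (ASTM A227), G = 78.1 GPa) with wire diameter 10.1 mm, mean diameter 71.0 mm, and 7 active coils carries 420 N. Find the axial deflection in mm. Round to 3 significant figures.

k = Gd⁴/(8D³N_a) = (78.1×10³)(10.1⁴)/(8·71.0³·7) = 40.548 N/mm
δ = F/k = 420 / 40.548 = 10.358 mm

10.4 mm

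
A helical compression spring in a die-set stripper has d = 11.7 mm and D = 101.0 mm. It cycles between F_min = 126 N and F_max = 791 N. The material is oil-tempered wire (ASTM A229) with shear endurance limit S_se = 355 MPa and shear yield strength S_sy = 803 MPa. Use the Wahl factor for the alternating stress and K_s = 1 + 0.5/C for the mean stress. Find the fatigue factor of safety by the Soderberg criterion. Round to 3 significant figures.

3.66

C = D/d = 101.0/11.7 = 8.6325; K_W = (4C−1)/(4C−4)+0.615/C = 1.1695; K_s = 1+0.5/C = 1.0579
F_a = (F_max−F_min)/2 = 332.5 N; F_m = (F_max+F_min)/2 = 458.5 N
τ_a = K_W·8F_aD/(πd³) = 1.1695 × 53.394 = 62.445 MPa
τ_m = K_s·8F_mD/(πd³) = 1.0579 × 73.628 = 77.893 MPa
Soderberg: 1/n_f = τ_a/S_se + τ_m/S_sy = 62.445/355 + 77.893/803 = 0.17590 + 0.09700 = 0.2729
n_f = 1/0.2729 = 3.664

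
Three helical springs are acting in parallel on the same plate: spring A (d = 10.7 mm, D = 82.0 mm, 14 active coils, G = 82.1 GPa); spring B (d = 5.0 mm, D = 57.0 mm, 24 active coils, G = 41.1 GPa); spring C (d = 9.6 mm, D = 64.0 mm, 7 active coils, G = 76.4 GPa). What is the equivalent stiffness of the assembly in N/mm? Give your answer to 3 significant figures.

62.4 N/mm

k_A = Gd⁴/(8D³N_a) = (82.1×10³)(10.7⁴)/(8·82.0³·14) = 17.427 N/mm
k_B = Gd⁴/(8D³N_a) = (41.1×10³)(5.0⁴)/(8·57.0³·24) = 0.72243 N/mm
k_C = Gd⁴/(8D³N_a) = (76.4×10³)(9.6⁴)/(8·64.0³·7) = 44.203 N/mm
Parallel: k_eq = 17.427 + 0.72243 + 44.203 = 62.352 N/mm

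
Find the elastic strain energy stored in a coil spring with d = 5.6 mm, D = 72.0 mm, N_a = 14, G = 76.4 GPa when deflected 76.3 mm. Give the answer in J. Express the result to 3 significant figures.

5.23 J

k = Gd⁴/(8D³N_a) = (76.4×10³)(5.6⁴)/(8·72.0³·14) = 1.7973 N/mm
U = ½kδ² = 0.5 × 1.7973 × 76.3² = 5231.8 N·mm = 5.2318 J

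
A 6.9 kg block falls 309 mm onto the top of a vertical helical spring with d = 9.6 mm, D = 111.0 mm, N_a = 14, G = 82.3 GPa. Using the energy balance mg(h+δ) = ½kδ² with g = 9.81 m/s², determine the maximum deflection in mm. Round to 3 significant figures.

112 mm

k = Gd⁴/(8D³N_a) = (82.3×10³)(9.6⁴)/(8·111.0³·14) = 4.5635 N/mm
W = mg = 6.9 × 9.81 = 67.689 N
½kδ² − Wδ − Wh = 0 → δ = (W + √(W² + 2kWh))/k
δ = (67.689 + √(4581.8 + 190899))/4.5635 = (67.689 + 442.13)/4.5635 = 111.72 mm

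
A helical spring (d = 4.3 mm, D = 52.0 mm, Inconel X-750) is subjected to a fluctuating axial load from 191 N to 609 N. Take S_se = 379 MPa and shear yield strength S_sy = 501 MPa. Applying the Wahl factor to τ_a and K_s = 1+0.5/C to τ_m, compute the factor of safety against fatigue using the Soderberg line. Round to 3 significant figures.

0.415

C = D/d = 52.0/4.3 = 12.0930; K_W = (4C−1)/(4C−4)+0.615/C = 1.1185; K_s = 1+0.5/C = 1.0413
F_a = (F_max−F_min)/2 = 209 N; F_m = (F_max+F_min)/2 = 400 N
τ_a = K_W·8F_aD/(πd³) = 1.1185 × 348.08 = 389.32 MPa
τ_m = K_s·8F_mD/(πd³) = 1.0413 × 666.19 = 693.73 MPa
Soderberg: 1/n_f = τ_a/S_se + τ_m/S_sy = 389.32/379 + 693.73/501 = 1.02723 + 1.38470 = 2.4119
n_f = 1/2.4119 = 0.4146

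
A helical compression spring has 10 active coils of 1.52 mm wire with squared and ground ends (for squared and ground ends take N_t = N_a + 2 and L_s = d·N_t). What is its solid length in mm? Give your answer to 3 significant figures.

18.2 mm

squared and ground ends: N_t = N_a + 2 = 10 + 2 = 12
L_s = d·N_t = 1.52 × 12 = 18.24 mm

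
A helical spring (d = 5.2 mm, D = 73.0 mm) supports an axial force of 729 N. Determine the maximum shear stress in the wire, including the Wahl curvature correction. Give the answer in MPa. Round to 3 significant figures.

Spring index C = D/d = 73.0/5.2 = 14.0385
K_W = (4C−1)/(4C−4) + 0.615/C = 55.154/52.154 + 0.0438 = 1.1013
τ₀ = 8FD/(πd³) = 8·729·73.0/(π·5.2³) = 425736/441.73 = 963.79 MPa
τ_max = K·τ₀ = 1.1013 × 963.79 = 1061.4 MPa

1060 MPa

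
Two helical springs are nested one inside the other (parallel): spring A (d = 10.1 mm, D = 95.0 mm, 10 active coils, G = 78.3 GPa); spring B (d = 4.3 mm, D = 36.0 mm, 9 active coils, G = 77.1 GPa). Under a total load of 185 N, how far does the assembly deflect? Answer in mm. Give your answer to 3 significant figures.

9.38 mm

k_A = Gd⁴/(8D³N_a) = (78.3×10³)(10.1⁴)/(8·95.0³·10) = 11.879 N/mm
k_B = Gd⁴/(8D³N_a) = (77.1×10³)(4.3⁴)/(8·36.0³·9) = 7.8467 N/mm
Parallel: k_eq = 11.879 + 7.8467 = 19.726 N/mm
δ = F/k_eq = 185/19.726 = 9.3785 mm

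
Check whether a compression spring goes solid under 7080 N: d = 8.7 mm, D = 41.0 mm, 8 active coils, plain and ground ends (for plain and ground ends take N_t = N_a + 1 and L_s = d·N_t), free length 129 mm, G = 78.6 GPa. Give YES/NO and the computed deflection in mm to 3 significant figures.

YES, δ = 69.4 mm

k = Gd⁴/(8D³N_a) = (78.6×10³)(8.7⁴)/(8·41.0³·8) = 102.09 N/mm
N_t = 9; L_s = 8.7·9 = 78.3 mm; δ_solid = L₀ − L_s = 129 − 78.3 = 50.7 mm
δ = F/k = 7080/102.09 = 69.353 mm
δ ≥ δ_solid → spring goes solid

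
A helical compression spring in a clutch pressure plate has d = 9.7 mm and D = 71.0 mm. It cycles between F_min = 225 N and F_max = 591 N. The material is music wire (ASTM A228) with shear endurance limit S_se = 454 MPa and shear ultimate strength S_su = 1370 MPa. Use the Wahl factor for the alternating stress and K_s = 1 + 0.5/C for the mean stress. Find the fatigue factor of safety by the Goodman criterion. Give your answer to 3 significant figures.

6.29

C = D/d = 71.0/9.7 = 7.3196; K_W = (4C−1)/(4C−4)+0.615/C = 1.2027; K_s = 1+0.5/C = 1.0683
F_a = (F_max−F_min)/2 = 183 N; F_m = (F_max+F_min)/2 = 408 N
τ_a = K_W·8F_aD/(πd³) = 1.2027 × 36.252 = 43.601 MPa
τ_m = K_s·8F_mD/(πd³) = 1.0683 × 80.825 = 86.346 MPa
Goodman: 1/n_f = τ_a/S_se + τ_m/S_su = 43.601/454 + 86.346/1370 = 0.09604 + 0.06303 = 0.15906
n_f = 1/0.15906 = 6.287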